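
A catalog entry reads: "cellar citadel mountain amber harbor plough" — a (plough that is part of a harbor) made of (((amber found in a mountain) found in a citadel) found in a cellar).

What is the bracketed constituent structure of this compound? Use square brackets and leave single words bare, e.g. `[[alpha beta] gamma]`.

Whole compound: head "plough" (specifically "harbor plough"), modifier "cellar citadel mountain amber".
"cellar citadel mountain amber" → head "amber" (specifically "citadel mountain amber"), modifier "cellar".
"citadel mountain amber" → head "amber" (specifically "mountain amber"), modifier "citadel".
"mountain amber" → head "amber", modifier "mountain".
"harbor plough" → head "plough", modifier "harbor".
So the structure is [[cellar [citadel [mountain amber]]] [harbor plough]].

[[cellar [citadel [mountain amber]]] [harbor plough]]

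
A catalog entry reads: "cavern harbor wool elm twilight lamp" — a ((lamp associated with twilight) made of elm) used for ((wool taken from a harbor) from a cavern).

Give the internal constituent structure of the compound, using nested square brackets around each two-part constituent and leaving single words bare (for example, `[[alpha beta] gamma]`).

[[cavern [harbor wool]] [elm [twilight lamp]]]

Overall it is a kind of lamp (specifically "elm twilight lamp"); the modifier is "cavern harbor wool".
Inside "cavern harbor wool": head "wool" (specifically "harbor wool"), modifier "cavern".
Inside "harbor wool": head "wool", modifier "harbor".
Inside "elm twilight lamp": head "lamp" (specifically "twilight lamp"), modifier "elm".
Inside "twilight lamp": head "lamp", modifier "twilight".
Assembled: [[cavern [harbor wool]] [elm [twilight lamp]]].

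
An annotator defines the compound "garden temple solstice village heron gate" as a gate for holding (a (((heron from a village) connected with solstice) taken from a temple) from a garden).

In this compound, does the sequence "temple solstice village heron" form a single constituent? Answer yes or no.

yes

The paraphrase groups the words so that "temple solstice village heron" is one unit: it corresponds to a single parenthesized sub-phrase.
The full structure is [[garden [temple [solstice [village heron]]]] gate], in which [temple solstice village heron] is a constituent.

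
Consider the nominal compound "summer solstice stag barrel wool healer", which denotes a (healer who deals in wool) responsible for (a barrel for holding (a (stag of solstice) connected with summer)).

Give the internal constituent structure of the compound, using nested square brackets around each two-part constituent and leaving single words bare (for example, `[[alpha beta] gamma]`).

[[[summer [solstice stag]] barrel] [wool healer]]

At the top level: head "healer" (specifically "wool healer"); modifier "summer solstice stag barrel".
Inside "summer solstice stag barrel": head "barrel", modifier "summer solstice stag".
Inside "summer solstice stag": head "stag" (specifically "solstice stag"), modifier "summer".
Inside "solstice stag": head "stag", modifier "solstice".
Inside "wool healer": head "healer", modifier "wool".
Putting it together: [[[summer [solstice stag]] barrel] [wool healer]].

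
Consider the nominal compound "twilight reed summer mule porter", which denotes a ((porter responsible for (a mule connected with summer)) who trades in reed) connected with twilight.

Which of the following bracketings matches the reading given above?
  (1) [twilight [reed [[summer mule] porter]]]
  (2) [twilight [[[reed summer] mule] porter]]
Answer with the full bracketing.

[twilight [reed [[summer mule] porter]]]

The paraphrase's head is the "porter" part ("reed summer mule porter"); its modifier is "twilight".
That top-level split, carried through the inner groups, gives [twilight [reed [[summer mule] porter]]].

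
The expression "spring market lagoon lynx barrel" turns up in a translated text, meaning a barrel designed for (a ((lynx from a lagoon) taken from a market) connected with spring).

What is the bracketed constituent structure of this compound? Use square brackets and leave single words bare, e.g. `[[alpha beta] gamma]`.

Whole compound: head "barrel", modifier "spring market lagoon lynx".
Within "spring market lagoon lynx", the head is "lynx" (specifically "market lagoon lynx") and the modifier is "spring".
Within "market lagoon lynx", the head is "lynx" (specifically "lagoon lynx") and the modifier is "market".
Within "lagoon lynx", the head is "lynx" and the modifier is "lagoon".
Putting it together: [[spring [market [lagoon lynx]]] barrel].

[[spring [market [lagoon lynx]]] barrel]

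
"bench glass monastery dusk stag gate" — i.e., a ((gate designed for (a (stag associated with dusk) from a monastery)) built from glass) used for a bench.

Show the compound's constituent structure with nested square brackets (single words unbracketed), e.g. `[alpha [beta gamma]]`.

At the top level: head "gate" (specifically "glass monastery dusk stag gate"); modifier "bench".
Inside "glass monastery dusk stag gate": head "gate" (specifically "monastery dusk stag gate"), modifier "glass".
Inside "monastery dusk stag gate": head "gate", modifier "monastery dusk stag".
Inside "monastery dusk stag": head "stag" (specifically "dusk stag"), modifier "monastery".
Inside "dusk stag": head "stag", modifier "dusk".
Assembled: [bench [glass [[monastery [dusk stag]] gate]]].

[bench [glass [[monastery [dusk stag]] gate]]]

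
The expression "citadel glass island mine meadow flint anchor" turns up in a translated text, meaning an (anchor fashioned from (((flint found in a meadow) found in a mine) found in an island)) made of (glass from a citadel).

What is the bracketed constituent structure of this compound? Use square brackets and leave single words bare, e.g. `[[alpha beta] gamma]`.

[[citadel glass] [[island [mine [meadow flint]]] anchor]]

At the top level: head "anchor" (specifically "island mine meadow flint anchor"); modifier "citadel glass".
"citadel glass" → head "glass", modifier "citadel".
"island mine meadow flint anchor" → head "anchor", modifier "island mine meadow flint".
"island mine meadow flint" → head "flint" (specifically "mine meadow flint"), modifier "island".
"mine meadow flint" → head "flint" (specifically "meadow flint"), modifier "mine".
"meadow flint" → head "flint", modifier "meadow".
Assembled: [[citadel glass] [[island [mine [meadow flint]]] anchor]].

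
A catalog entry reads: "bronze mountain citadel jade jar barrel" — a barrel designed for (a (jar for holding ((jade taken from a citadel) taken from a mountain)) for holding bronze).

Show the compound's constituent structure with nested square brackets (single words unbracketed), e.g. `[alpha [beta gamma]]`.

Whole compound: head "barrel", modifier "bronze mountain citadel jade jar".
"bronze mountain citadel jade jar" → head "jar" (specifically "mountain citadel jade jar"), modifier "bronze".
"mountain citadel jade jar" → head "jar", modifier "mountain citadel jade".
"mountain citadel jade" → head "jade" (specifically "citadel jade"), modifier "mountain".
"citadel jade" → head "jade", modifier "citadel".
Putting it together: [[bronze [[mountain [citadel jade]] jar]] barrel].

[[bronze [[mountain [citadel jade]] jar]] barrel]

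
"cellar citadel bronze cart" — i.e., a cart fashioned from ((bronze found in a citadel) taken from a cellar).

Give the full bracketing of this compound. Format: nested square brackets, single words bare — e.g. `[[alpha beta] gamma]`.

Overall it is a kind of cart; the modifier is "cellar citadel bronze".
Within "cellar citadel bronze", the head is "bronze" (specifically "citadel bronze") and the modifier is "cellar".
Within "citadel bronze", the head is "bronze" and the modifier is "citadel".
Assembled: [[cellar [citadel bronze]] cart].

[[cellar [citadel bronze]] cart]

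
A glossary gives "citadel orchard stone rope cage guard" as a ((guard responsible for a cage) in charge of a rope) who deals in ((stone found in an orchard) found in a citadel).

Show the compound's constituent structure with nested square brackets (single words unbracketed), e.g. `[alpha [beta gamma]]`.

At the top level: head "guard" (specifically "rope cage guard"); modifier "citadel orchard stone".
Within "citadel orchard stone", the head is "stone" (specifically "orchard stone") and the modifier is "citadel".
Within "orchard stone", the head is "stone" and the modifier is "orchard".
Within "rope cage guard", the head is "guard" (specifically "cage guard") and the modifier is "rope".
Within "cage guard", the head is "guard" and the modifier is "cage".
Putting it together: [[citadel [orchard stone]] [rope [cage guard]]].

[[citadel [orchard stone]] [rope [cage guard]]]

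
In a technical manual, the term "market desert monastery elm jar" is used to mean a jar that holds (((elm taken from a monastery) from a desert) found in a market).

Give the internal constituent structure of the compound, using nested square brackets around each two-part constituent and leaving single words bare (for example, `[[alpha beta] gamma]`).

[[market [desert [monastery elm]]] jar]

Overall it is a kind of jar; the modifier is "market desert monastery elm".
Within "market desert monastery elm", the head is "elm" (specifically "desert monastery elm") and the modifier is "market".
Within "desert monastery elm", the head is "elm" (specifically "monastery elm") and the modifier is "desert".
Within "monastery elm", the head is "elm" and the modifier is "monastery".
Assembled: [[market [desert [monastery elm]]] jar].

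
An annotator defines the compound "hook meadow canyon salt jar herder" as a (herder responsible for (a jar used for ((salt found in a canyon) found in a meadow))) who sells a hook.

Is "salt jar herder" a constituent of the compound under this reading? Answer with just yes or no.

The top-level split is [hook] [meadow canyon salt jar herder]; the full structure is [hook [[[meadow [canyon salt]] jar] herder]].
"salt jar herder" straddles a constituent boundary, so it is not a single unit.

no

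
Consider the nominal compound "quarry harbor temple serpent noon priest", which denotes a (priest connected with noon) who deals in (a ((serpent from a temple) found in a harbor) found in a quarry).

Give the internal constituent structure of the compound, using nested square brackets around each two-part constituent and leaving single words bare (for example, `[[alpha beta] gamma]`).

Whole compound: head "priest" (specifically "noon priest"), modifier "quarry harbor temple serpent".
Inside "quarry harbor temple serpent": head "serpent" (specifically "harbor temple serpent"), modifier "quarry".
Inside "harbor temple serpent": head "serpent" (specifically "temple serpent"), modifier "harbor".
Inside "temple serpent": head "serpent", modifier "temple".
Inside "noon priest": head "priest", modifier "noon".
Putting it together: [[quarry [harbor [temple serpent]]] [noon priest]].

[[quarry [harbor [temple serpent]]] [noon priest]]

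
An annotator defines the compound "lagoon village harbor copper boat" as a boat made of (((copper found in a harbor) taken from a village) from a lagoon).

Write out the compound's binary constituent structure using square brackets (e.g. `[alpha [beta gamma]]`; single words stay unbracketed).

Overall it is a kind of boat; the modifier is "lagoon village harbor copper".
"lagoon village harbor copper" → head "copper" (specifically "village harbor copper"), modifier "lagoon".
"village harbor copper" → head "copper" (specifically "harbor copper"), modifier "village".
"harbor copper" → head "copper", modifier "harbor".
Putting it together: [[lagoon [village [harbor copper]]] boat].

[[lagoon [village [harbor copper]]] boat]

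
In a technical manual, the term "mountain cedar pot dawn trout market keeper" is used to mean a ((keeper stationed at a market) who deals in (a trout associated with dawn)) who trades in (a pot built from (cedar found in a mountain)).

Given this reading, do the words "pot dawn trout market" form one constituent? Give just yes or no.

no

The top-level split is [mountain cedar pot] [dawn trout market keeper]; the full structure is [[[mountain cedar] pot] [[dawn trout] [market keeper]]].
"pot dawn trout market" straddles a constituent boundary, so it is not a single unit.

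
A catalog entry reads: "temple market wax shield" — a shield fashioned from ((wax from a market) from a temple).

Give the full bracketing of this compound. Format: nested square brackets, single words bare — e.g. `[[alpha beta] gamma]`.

[[temple [market wax]] shield]

The outermost head in the paraphrase is "shield", modified by "temple market wax".
Within "temple market wax", the head is "wax" (specifically "market wax") and the modifier is "temple".
Within "market wax", the head is "wax" and the modifier is "market".
So the structure is [[temple [market wax]] shield].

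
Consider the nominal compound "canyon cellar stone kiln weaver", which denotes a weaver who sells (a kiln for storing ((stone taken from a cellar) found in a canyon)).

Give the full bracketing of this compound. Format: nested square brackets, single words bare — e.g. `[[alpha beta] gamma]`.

[[[canyon [cellar stone]] kiln] weaver]

The outermost head in the paraphrase is "weaver", modified by "canyon cellar stone kiln".
Inside "canyon cellar stone kiln": head "kiln", modifier "canyon cellar stone".
Inside "canyon cellar stone": head "stone" (specifically "cellar stone"), modifier "canyon".
Inside "cellar stone": head "stone", modifier "cellar".
So the structure is [[[canyon [cellar stone]] kiln] weaver].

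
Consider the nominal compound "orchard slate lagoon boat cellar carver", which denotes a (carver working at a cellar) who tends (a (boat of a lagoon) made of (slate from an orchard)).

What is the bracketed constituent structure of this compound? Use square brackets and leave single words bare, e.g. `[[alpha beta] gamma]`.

Overall it is a kind of carver (specifically "cellar carver"); the modifier is "orchard slate lagoon boat".
Within "orchard slate lagoon boat", the head is "boat" (specifically "lagoon boat") and the modifier is "orchard slate".
Within "orchard slate", the head is "slate" and the modifier is "orchard".
Within "lagoon boat", the head is "boat" and the modifier is "lagoon".
Within "cellar carver", the head is "carver" and the modifier is "cellar".
So the structure is [[[orchard slate] [lagoon boat]] [cellar carver]].

[[[orchard slate] [lagoon boat]] [cellar carver]]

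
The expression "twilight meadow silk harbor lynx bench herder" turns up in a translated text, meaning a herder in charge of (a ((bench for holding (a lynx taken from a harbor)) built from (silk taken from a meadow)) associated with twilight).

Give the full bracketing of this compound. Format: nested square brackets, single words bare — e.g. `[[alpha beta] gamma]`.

[[twilight [[meadow silk] [[harbor lynx] bench]]] herder]

The outermost head in the paraphrase is "herder", modified by "twilight meadow silk harbor lynx bench".
Within "twilight meadow silk harbor lynx bench", the head is "bench" (specifically "meadow silk harbor lynx bench") and the modifier is "twilight".
Within "meadow silk harbor lynx bench", the head is "bench" (specifically "harbor lynx bench") and the modifier is "meadow silk".
Within "meadow silk", the head is "silk" and the modifier is "meadow".
Within "harbor lynx bench", the head is "bench" and the modifier is "harbor lynx".
Within "harbor lynx", the head is "lynx" and the modifier is "harbor".
Assembled: [[twilight [[meadow silk] [[harbor lynx] bench]]] herder].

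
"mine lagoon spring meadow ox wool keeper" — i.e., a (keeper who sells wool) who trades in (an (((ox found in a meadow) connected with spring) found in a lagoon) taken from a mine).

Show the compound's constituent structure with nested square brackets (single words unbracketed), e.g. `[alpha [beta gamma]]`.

[[mine [lagoon [spring [meadow ox]]]] [wool keeper]]

At the top level: head "keeper" (specifically "wool keeper"); modifier "mine lagoon spring meadow ox".
"mine lagoon spring meadow ox" → head "ox" (specifically "lagoon spring meadow ox"), modifier "mine".
"lagoon spring meadow ox" → head "ox" (specifically "spring meadow ox"), modifier "lagoon".
"spring meadow ox" → head "ox" (specifically "meadow ox"), modifier "spring".
"meadow ox" → head "ox", modifier "meadow".
"wool keeper" → head "keeper", modifier "wool".
So the structure is [[mine [lagoon [spring [meadow ox]]]] [wool keeper]].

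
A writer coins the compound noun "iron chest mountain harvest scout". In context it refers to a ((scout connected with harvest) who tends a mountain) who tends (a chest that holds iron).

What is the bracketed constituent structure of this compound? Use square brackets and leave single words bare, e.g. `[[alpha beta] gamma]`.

[[iron chest] [mountain [harvest scout]]]

Overall it is a kind of scout (specifically "mountain harvest scout"); the modifier is "iron chest".
Inside "iron chest": head "chest", modifier "iron".
Inside "mountain harvest scout": head "scout" (specifically "harvest scout"), modifier "mountain".
Inside "harvest scout": head "scout", modifier "harvest".
Assembled: [[iron chest] [mountain [harvest scout]]].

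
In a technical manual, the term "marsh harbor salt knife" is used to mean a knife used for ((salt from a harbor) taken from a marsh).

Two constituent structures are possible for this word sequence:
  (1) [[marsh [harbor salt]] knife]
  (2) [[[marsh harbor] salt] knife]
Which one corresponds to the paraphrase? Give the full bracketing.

[[marsh [harbor salt]] knife]

The paraphrase's head is the "knife" part ("knife"); its modifier is "marsh harbor salt".
That top-level split, carried through the inner groups, gives [[marsh [harbor salt]] knife].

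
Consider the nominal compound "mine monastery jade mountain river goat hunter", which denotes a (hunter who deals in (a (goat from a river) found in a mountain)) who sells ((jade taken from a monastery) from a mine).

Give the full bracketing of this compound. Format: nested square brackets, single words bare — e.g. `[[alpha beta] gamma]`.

[[mine [monastery jade]] [[mountain [river goat]] hunter]]

Overall it is a kind of hunter (specifically "mountain river goat hunter"); the modifier is "mine monastery jade".
Within "mine monastery jade", the head is "jade" (specifically "monastery jade") and the modifier is "mine".
Within "monastery jade", the head is "jade" and the modifier is "monastery".
Within "mountain river goat hunter", the head is "hunter" and the modifier is "mountain river goat".
Within "mountain river goat", the head is "goat" (specifically "river goat") and the modifier is "mountain".
Within "river goat", the head is "goat" and the modifier is "river".
Putting it together: [[mine [monastery jade]] [[mountain [river goat]] hunter]].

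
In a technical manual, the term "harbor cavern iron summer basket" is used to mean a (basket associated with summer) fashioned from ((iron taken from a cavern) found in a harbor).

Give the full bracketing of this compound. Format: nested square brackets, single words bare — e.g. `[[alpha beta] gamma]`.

[[harbor [cavern iron]] [summer basket]]

Whole compound: head "basket" (specifically "summer basket"), modifier "harbor cavern iron".
Within "harbor cavern iron", the head is "iron" (specifically "cavern iron") and the modifier is "harbor".
Within "cavern iron", the head is "iron" and the modifier is "cavern".
Within "summer basket", the head is "basket" and the modifier is "summer".
Assembled: [[harbor [cavern iron]] [summer basket]].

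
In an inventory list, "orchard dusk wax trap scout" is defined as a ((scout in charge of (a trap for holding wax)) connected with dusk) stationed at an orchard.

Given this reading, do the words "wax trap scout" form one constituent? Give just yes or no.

The paraphrase groups the words so that "wax trap scout" is one unit: it corresponds to a single parenthesized sub-phrase.
The full structure is [orchard [dusk [[wax trap] scout]]], in which [wax trap scout] is a constituent.

yes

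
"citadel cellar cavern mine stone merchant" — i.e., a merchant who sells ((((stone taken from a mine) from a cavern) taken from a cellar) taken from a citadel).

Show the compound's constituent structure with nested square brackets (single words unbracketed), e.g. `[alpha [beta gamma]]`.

Whole compound: head "merchant", modifier "citadel cellar cavern mine stone".
Within "citadel cellar cavern mine stone", the head is "stone" (specifically "cellar cavern mine stone") and the modifier is "citadel".
Within "cellar cavern mine stone", the head is "stone" (specifically "cavern mine stone") and the modifier is "cellar".
Within "cavern mine stone", the head is "stone" (specifically "mine stone") and the modifier is "cavern".
Within "mine stone", the head is "stone" and the modifier is "mine".
Putting it together: [[citadel [cellar [cavern [mine stone]]]] merchant].

[[citadel [cellar [cavern [mine stone]]]] merchant]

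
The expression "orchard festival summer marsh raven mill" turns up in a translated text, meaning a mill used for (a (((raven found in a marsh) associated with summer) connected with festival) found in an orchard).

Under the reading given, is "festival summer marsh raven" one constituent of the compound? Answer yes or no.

The paraphrase groups the words so that "festival summer marsh raven" is one unit: it corresponds to a single parenthesized sub-phrase.
The full structure is [[orchard [festival [summer [marsh raven]]]] mill], in which [festival summer marsh raven] is a constituent.

yes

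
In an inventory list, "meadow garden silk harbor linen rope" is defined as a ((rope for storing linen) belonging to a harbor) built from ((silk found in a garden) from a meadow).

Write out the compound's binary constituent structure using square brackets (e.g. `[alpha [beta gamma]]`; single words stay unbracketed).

[[meadow [garden silk]] [harbor [linen rope]]]

Overall it is a kind of rope (specifically "harbor linen rope"); the modifier is "meadow garden silk".
"meadow garden silk" → head "silk" (specifically "garden silk"), modifier "meadow".
"garden silk" → head "silk", modifier "garden".
"harbor linen rope" → head "rope" (specifically "linen rope"), modifier "harbor".
"linen rope" → head "rope", modifier "linen".
Putting it together: [[meadow [garden silk]] [harbor [linen rope]]].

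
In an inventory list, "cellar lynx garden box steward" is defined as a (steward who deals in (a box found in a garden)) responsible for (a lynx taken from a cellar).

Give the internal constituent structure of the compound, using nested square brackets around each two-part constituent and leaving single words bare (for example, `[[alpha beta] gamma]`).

At the top level: head "steward" (specifically "garden box steward"); modifier "cellar lynx".
Inside "cellar lynx": head "lynx", modifier "cellar".
Inside "garden box steward": head "steward", modifier "garden box".
Inside "garden box": head "box", modifier "garden".
Assembled: [[cellar lynx] [[garden box] steward]].

[[cellar lynx] [[garden box] steward]]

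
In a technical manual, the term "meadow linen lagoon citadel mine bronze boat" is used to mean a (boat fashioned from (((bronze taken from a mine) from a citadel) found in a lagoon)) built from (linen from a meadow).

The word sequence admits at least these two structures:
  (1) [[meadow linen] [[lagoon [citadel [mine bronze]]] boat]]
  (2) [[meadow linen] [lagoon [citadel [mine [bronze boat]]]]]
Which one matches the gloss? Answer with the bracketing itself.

The paraphrase's head is the "boat" part ("lagoon citadel mine bronze boat"); its modifier is "meadow linen".
That top-level split, carried through the inner groups, gives [[meadow linen] [[lagoon [citadel [mine bronze]]] boat]].

[[meadow linen] [[lagoon [citadel [mine bronze]]] boat]]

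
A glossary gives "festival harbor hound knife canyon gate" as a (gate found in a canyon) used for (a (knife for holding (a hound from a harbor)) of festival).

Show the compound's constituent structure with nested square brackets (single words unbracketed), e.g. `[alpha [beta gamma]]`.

[[festival [[harbor hound] knife]] [canyon gate]]

Overall it is a kind of gate (specifically "canyon gate"); the modifier is "festival harbor hound knife".
Within "festival harbor hound knife", the head is "knife" (specifically "harbor hound knife") and the modifier is "festival".
Within "harbor hound knife", the head is "knife" and the modifier is "harbor hound".
Within "harbor hound", the head is "hound" and the modifier is "harbor".
Within "canyon gate", the head is "gate" and the modifier is "canyon".
Assembled: [[festival [[harbor hound] knife]] [canyon gate]].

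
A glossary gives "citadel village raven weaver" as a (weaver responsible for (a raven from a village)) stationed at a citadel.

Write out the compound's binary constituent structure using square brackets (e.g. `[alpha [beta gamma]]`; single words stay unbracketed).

At the top level: head "weaver" (specifically "village raven weaver"); modifier "citadel".
Within "village raven weaver", the head is "weaver" and the modifier is "village raven".
Within "village raven", the head is "raven" and the modifier is "village".
Assembled: [citadel [[village raven] weaver]].

[citadel [[village raven] weaver]]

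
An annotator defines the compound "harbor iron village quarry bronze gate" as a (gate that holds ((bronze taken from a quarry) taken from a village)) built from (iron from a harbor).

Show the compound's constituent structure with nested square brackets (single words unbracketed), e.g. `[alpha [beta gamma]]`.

[[harbor iron] [[village [quarry bronze]] gate]]

Whole compound: head "gate" (specifically "village quarry bronze gate"), modifier "harbor iron".
Within "harbor iron", the head is "iron" and the modifier is "harbor".
Within "village quarry bronze gate", the head is "gate" and the modifier is "village quarry bronze".
Within "village quarry bronze", the head is "bronze" (specifically "quarry bronze") and the modifier is "village".
Within "quarry bronze", the head is "bronze" and the modifier is "quarry".
Putting it together: [[harbor iron] [[village [quarry bronze]] gate]].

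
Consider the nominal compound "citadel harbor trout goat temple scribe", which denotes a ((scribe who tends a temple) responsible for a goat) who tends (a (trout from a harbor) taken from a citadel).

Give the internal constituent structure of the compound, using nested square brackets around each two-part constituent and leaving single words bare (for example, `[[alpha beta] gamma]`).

Whole compound: head "scribe" (specifically "goat temple scribe"), modifier "citadel harbor trout".
"citadel harbor trout" → head "trout" (specifically "harbor trout"), modifier "citadel".
"harbor trout" → head "trout", modifier "harbor".
"goat temple scribe" → head "scribe" (specifically "temple scribe"), modifier "goat".
"temple scribe" → head "scribe", modifier "temple".
Putting it together: [[citadel [harbor trout]] [goat [temple scribe]]].

[[citadel [harbor trout]] [goat [temple scribe]]]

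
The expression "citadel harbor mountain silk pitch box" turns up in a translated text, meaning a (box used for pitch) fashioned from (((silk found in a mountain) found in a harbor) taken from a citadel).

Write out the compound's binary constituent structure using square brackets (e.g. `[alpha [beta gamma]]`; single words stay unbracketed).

At the top level: head "box" (specifically "pitch box"); modifier "citadel harbor mountain silk".
Within "citadel harbor mountain silk", the head is "silk" (specifically "harbor mountain silk") and the modifier is "citadel".
Within "harbor mountain silk", the head is "silk" (specifically "mountain silk") and the modifier is "harbor".
Within "mountain silk", the head is "silk" and the modifier is "mountain".
Within "pitch box", the head is "box" and the modifier is "pitch".
Assembled: [[citadel [harbor [mountain silk]]] [pitch box]].

[[citadel [harbor [mountain silk]]] [pitch box]]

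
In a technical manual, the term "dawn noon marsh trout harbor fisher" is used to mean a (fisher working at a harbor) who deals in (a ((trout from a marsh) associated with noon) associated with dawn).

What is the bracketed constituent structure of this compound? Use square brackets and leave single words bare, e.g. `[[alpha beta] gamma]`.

Whole compound: head "fisher" (specifically "harbor fisher"), modifier "dawn noon marsh trout".
Inside "dawn noon marsh trout": head "trout" (specifically "noon marsh trout"), modifier "dawn".
Inside "noon marsh trout": head "trout" (specifically "marsh trout"), modifier "noon".
Inside "marsh trout": head "trout", modifier "marsh".
Inside "harbor fisher": head "fisher", modifier "harbor".
So the structure is [[dawn [noon [marsh trout]]] [harbor fisher]].

[[dawn [noon [marsh trout]]] [harbor fisher]]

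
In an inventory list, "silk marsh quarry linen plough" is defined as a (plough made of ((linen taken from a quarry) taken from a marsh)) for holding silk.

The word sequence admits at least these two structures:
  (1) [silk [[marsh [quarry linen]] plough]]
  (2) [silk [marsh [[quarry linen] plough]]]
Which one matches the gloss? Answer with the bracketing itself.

The paraphrase's head is the "plough" part ("marsh quarry linen plough"); its modifier is "silk".
That top-level split, carried through the inner groups, gives [silk [[marsh [quarry linen]] plough]].

[silk [[marsh [quarry linen]] plough]]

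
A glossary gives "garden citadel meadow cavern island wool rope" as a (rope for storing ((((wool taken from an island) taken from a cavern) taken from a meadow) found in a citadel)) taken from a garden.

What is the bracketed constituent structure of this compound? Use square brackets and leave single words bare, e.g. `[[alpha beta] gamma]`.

Whole compound: head "rope" (specifically "citadel meadow cavern island wool rope"), modifier "garden".
"citadel meadow cavern island wool rope" → head "rope", modifier "citadel meadow cavern island wool".
"citadel meadow cavern island wool" → head "wool" (specifically "meadow cavern island wool"), modifier "citadel".
"meadow cavern island wool" → head "wool" (specifically "cavern island wool"), modifier "meadow".
"cavern island wool" → head "wool" (specifically "island wool"), modifier "cavern".
"island wool" → head "wool", modifier "island".
Assembled: [garden [[citadel [meadow [cavern [island wool]]]] rope]].

[garden [[citadel [meadow [cavern [island wool]]]] rope]]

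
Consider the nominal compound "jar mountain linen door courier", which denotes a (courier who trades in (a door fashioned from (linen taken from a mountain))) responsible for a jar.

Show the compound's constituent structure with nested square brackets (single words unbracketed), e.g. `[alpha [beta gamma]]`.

[jar [[[mountain linen] door] courier]]

The outermost head in the paraphrase is "courier" (specifically "mountain linen door courier"), modified by "jar".
Within "mountain linen door courier", the head is "courier" and the modifier is "mountain linen door".
Within "mountain linen door", the head is "door" and the modifier is "mountain linen".
Within "mountain linen", the head is "linen" and the modifier is "mountain".
So the structure is [jar [[[mountain linen] door] courier]].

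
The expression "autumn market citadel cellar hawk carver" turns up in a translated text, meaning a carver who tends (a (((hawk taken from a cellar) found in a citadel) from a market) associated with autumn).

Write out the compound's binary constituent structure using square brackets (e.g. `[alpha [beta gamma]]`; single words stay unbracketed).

At the top level: head "carver"; modifier "autumn market citadel cellar hawk".
Inside "autumn market citadel cellar hawk": head "hawk" (specifically "market citadel cellar hawk"), modifier "autumn".
Inside "market citadel cellar hawk": head "hawk" (specifically "citadel cellar hawk"), modifier "market".
Inside "citadel cellar hawk": head "hawk" (specifically "cellar hawk"), modifier "citadel".
Inside "cellar hawk": head "hawk", modifier "cellar".
So the structure is [[autumn [market [citadel [cellar hawk]]]] carver].

[[autumn [market [citadel [cellar hawk]]]] carver]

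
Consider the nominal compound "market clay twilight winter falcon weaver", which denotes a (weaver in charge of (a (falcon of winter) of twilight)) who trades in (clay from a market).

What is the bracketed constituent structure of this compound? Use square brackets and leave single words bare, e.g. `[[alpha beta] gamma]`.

Whole compound: head "weaver" (specifically "twilight winter falcon weaver"), modifier "market clay".
Within "market clay", the head is "clay" and the modifier is "market".
Within "twilight winter falcon weaver", the head is "weaver" and the modifier is "twilight winter falcon".
Within "twilight winter falcon", the head is "falcon" (specifically "winter falcon") and the modifier is "twilight".
Within "winter falcon", the head is "falcon" and the modifier is "winter".
Putting it together: [[market clay] [[twilight [winter falcon]] weaver]].

[[market clay] [[twilight [winter falcon]] weaver]]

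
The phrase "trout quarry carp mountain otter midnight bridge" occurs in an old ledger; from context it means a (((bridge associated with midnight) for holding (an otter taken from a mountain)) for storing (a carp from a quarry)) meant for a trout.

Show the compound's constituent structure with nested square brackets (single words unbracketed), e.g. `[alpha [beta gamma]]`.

At the top level: head "bridge" (specifically "quarry carp mountain otter midnight bridge"); modifier "trout".
Inside "quarry carp mountain otter midnight bridge": head "bridge" (specifically "mountain otter midnight bridge"), modifier "quarry carp".
Inside "quarry carp": head "carp", modifier "quarry".
Inside "mountain otter midnight bridge": head "bridge" (specifically "midnight bridge"), modifier "mountain otter".
Inside "mountain otter": head "otter", modifier "mountain".
Inside "midnight bridge": head "bridge", modifier "midnight".
Assembled: [trout [[quarry carp] [[mountain otter] [midnight bridge]]]].

[trout [[quarry carp] [[mountain otter] [midnight bridge]]]]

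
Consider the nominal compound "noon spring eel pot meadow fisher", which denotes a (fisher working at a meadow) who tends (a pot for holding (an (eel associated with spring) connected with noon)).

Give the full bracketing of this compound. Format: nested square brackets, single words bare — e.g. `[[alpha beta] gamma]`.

Whole compound: head "fisher" (specifically "meadow fisher"), modifier "noon spring eel pot".
"noon spring eel pot" → head "pot", modifier "noon spring eel".
"noon spring eel" → head "eel" (specifically "spring eel"), modifier "noon".
"spring eel" → head "eel", modifier "spring".
"meadow fisher" → head "fisher", modifier "meadow".
Assembled: [[[noon [spring eel]] pot] [meadow fisher]].

[[[noon [spring eel]] pot] [meadow fisher]]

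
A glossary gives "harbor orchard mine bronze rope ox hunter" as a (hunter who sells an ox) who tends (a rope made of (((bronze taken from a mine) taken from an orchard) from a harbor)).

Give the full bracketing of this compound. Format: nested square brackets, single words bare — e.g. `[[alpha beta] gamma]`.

[[[harbor [orchard [mine bronze]]] rope] [ox hunter]]

Overall it is a kind of hunter (specifically "ox hunter"); the modifier is "harbor orchard mine bronze rope".
Within "harbor orchard mine bronze rope", the head is "rope" and the modifier is "harbor orchard mine bronze".
Within "harbor orchard mine bronze", the head is "bronze" (specifically "orchard mine bronze") and the modifier is "harbor".
Within "orchard mine bronze", the head is "bronze" (specifically "mine bronze") and the modifier is "orchard".
Within "mine bronze", the head is "bronze" and the modifier is "mine".
Within "ox hunter", the head is "hunter" and the modifier is "ox".
So the structure is [[[harbor [orchard [mine bronze]]] rope] [ox hunter]].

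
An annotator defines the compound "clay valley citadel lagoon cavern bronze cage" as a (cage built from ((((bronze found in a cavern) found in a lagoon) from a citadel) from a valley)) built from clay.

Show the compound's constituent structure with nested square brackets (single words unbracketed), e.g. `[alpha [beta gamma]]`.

The outermost head in the paraphrase is "cage" (specifically "valley citadel lagoon cavern bronze cage"), modified by "clay".
"valley citadel lagoon cavern bronze cage" → head "cage", modifier "valley citadel lagoon cavern bronze".
"valley citadel lagoon cavern bronze" → head "bronze" (specifically "citadel lagoon cavern bronze"), modifier "valley".
"citadel lagoon cavern bronze" → head "bronze" (specifically "lagoon cavern bronze"), modifier "citadel".
"lagoon cavern bronze" → head "bronze" (specifically "cavern bronze"), modifier "lagoon".
"cavern bronze" → head "bronze", modifier "cavern".
Putting it together: [clay [[valley [citadel [lagoon [cavern bronze]]]] cage]].

[clay [[valley [citadel [lagoon [cavern bronze]]]] cage]]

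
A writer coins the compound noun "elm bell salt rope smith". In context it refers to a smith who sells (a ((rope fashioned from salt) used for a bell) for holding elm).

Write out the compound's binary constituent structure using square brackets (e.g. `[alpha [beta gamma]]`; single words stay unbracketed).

Whole compound: head "smith", modifier "elm bell salt rope".
Inside "elm bell salt rope": head "rope" (specifically "bell salt rope"), modifier "elm".
Inside "bell salt rope": head "rope" (specifically "salt rope"), modifier "bell".
Inside "salt rope": head "rope", modifier "salt".
Putting it together: [[elm [bell [salt rope]]] smith].

[[elm [bell [salt rope]]] smith]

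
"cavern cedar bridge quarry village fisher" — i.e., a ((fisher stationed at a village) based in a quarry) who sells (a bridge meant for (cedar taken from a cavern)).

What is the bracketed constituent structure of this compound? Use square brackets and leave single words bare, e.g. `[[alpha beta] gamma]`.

Whole compound: head "fisher" (specifically "quarry village fisher"), modifier "cavern cedar bridge".
Inside "cavern cedar bridge": head "bridge", modifier "cavern cedar".
Inside "cavern cedar": head "cedar", modifier "cavern".
Inside "quarry village fisher": head "fisher" (specifically "village fisher"), modifier "quarry".
Inside "village fisher": head "fisher", modifier "village".
Putting it together: [[[cavern cedar] bridge] [quarry [village fisher]]].

[[[cavern cedar] bridge] [quarry [village fisher]]]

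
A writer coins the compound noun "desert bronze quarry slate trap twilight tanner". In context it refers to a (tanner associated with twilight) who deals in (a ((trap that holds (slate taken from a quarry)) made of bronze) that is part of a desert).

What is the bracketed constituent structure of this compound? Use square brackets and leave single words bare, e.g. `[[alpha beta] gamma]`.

[[desert [bronze [[quarry slate] trap]]] [twilight tanner]]

Overall it is a kind of tanner (specifically "twilight tanner"); the modifier is "desert bronze quarry slate trap".
Within "desert bronze quarry slate trap", the head is "trap" (specifically "bronze quarry slate trap") and the modifier is "desert".
Within "bronze quarry slate trap", the head is "trap" (specifically "quarry slate trap") and the modifier is "bronze".
Within "quarry slate trap", the head is "trap" and the modifier is "quarry slate".
Within "quarry slate", the head is "slate" and the modifier is "quarry".
Within "twilight tanner", the head is "tanner" and the modifier is "twilight".
Assembled: [[desert [bronze [[quarry slate] trap]]] [twilight tanner]].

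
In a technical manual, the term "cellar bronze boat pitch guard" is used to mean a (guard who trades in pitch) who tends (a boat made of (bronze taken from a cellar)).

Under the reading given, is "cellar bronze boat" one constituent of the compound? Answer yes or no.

The paraphrase groups the words so that "cellar bronze boat" is one unit: it corresponds to a single parenthesized sub-phrase.
The full structure is [[[cellar bronze] boat] [pitch guard]], in which [cellar bronze boat] is a constituent.

yes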